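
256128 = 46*5568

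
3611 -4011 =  - 400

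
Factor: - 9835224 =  - 2^3 *3^1 * 7^1*58543^1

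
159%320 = 159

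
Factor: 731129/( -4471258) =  - 2^( - 1 )*7^2*11^(  -  1 )*43^1*167^(-1 )*347^1*1217^( - 1 ) 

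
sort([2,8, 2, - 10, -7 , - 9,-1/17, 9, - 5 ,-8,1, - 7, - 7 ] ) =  [-10, - 9 , -8 , - 7,-7, - 7, -5, - 1/17 , 1, 2,2, 8,9]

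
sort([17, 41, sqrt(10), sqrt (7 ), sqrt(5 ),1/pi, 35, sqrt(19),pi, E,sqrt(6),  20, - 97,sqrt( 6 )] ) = [ - 97,  1/pi, sqrt(5), sqrt(6), sqrt ( 6),sqrt(7), E, pi,sqrt(10 ) , sqrt(19),17, 20, 35, 41]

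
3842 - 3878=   -  36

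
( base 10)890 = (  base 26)186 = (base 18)2d8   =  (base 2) 1101111010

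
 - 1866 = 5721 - 7587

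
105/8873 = 105/8873 = 0.01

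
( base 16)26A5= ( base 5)304033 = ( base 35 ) 82N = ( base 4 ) 2122211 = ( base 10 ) 9893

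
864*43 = 37152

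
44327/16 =44327/16 = 2770.44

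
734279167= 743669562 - 9390395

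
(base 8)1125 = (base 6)2433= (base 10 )597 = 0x255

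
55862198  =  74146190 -18283992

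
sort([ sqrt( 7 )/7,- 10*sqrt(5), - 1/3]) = [ - 10*sqrt( 5 ), - 1/3, sqrt(7) /7 ] 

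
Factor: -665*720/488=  - 59850/61 = - 2^1*  3^2 * 5^2  *7^1 *19^1* 61^( - 1 )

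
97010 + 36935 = 133945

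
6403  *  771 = 4936713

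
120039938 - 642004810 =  - 521964872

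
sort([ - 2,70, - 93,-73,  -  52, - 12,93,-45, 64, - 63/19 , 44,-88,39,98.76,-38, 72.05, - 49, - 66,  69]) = [ - 93,-88, - 73, - 66,-52, - 49,  -  45, - 38,-12, - 63/19, - 2 , 39,44 , 64,69, 70, 72.05 , 93, 98.76]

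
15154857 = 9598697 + 5556160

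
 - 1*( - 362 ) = 362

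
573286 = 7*81898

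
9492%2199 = 696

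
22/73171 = 22/73171 = 0.00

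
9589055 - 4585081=5003974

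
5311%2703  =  2608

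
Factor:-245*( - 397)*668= 64973020 = 2^2*5^1*7^2*167^1 * 397^1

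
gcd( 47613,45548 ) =59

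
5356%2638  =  80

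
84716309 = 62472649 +22243660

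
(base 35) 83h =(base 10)9922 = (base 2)10011011000010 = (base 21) 11AA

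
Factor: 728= 2^3 * 7^1*13^1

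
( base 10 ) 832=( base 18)2a4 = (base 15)3a7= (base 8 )1500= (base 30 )RM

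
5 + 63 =68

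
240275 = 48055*5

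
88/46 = 1 + 21/23 = 1.91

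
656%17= 10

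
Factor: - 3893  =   - 17^1*229^1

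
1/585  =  1/585= 0.00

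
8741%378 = 47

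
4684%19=10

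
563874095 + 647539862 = 1211413957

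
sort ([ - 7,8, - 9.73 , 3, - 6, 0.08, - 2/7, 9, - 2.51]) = [-9.73, - 7, - 6,-2.51, - 2/7, 0.08,  3, 8, 9 ] 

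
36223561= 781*46381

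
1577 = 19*83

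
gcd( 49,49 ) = 49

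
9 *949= 8541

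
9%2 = 1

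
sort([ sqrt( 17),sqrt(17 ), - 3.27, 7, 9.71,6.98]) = [ - 3.27, sqrt( 17 ), sqrt( 17),6.98, 7,  9.71]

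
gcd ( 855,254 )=1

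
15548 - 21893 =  - 6345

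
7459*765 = 5706135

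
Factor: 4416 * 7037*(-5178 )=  - 160908379776 = - 2^7 *3^2*23^1*31^1*227^1*863^1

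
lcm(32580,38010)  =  228060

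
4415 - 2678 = 1737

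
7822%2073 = 1603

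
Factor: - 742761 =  - 3^2*82529^1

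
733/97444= 733/97444=0.01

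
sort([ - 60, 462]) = [ - 60, 462]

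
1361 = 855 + 506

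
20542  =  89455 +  - 68913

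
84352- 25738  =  58614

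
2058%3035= 2058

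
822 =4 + 818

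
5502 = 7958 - 2456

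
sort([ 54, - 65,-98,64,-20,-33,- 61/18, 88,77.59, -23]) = [ - 98, - 65, - 33, - 23, - 20, - 61/18,54,64,77.59,88]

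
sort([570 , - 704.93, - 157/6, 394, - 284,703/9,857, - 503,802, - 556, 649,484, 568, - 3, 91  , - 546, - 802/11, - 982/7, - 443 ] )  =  [ - 704.93, - 556,  -  546,-503, - 443, - 284,  -  982/7, - 802/11,- 157/6, - 3, 703/9, 91,394,  484, 568, 570, 649 , 802, 857 ] 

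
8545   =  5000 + 3545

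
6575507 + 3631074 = 10206581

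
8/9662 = 4/4831 = 0.00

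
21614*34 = 734876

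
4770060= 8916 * 535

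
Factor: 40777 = 11^2*337^1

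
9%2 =1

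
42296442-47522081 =-5225639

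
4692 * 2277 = 10683684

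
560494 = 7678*73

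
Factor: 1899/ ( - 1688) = -2^ ( - 3)*3^2 = - 9/8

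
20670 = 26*795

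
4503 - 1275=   3228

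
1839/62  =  29 + 41/62 = 29.66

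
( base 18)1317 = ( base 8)15255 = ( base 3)100100221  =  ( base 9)10327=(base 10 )6829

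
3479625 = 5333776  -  1854151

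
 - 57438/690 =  - 9573/115 =- 83.24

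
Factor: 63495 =3^2*5^1*17^1*83^1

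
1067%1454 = 1067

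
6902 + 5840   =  12742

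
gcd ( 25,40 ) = 5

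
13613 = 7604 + 6009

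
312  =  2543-2231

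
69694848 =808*86256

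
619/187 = 3+58/187 = 3.31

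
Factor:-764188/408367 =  - 2^2*19^( - 1 ) *21493^(  -  1 )*191047^1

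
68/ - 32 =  - 17/8 = - 2.12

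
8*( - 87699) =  - 701592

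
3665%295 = 125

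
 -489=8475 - 8964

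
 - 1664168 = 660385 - 2324553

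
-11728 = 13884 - 25612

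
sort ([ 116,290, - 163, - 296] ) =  [ - 296 , - 163,116,290]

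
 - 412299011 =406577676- 818876687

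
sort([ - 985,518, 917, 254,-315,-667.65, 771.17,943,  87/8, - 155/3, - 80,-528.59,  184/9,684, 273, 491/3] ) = [ - 985, - 667.65, - 528.59,-315,-80, - 155/3 , 87/8,184/9, 491/3,254, 273,518, 684,771.17 , 917, 943]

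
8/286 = 4/143 = 0.03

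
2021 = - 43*(  -  47) 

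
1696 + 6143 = 7839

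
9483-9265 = 218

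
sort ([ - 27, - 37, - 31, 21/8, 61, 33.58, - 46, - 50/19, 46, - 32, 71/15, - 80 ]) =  [ - 80 ,-46, - 37, - 32, - 31, - 27 , - 50/19 , 21/8,71/15, 33.58, 46,61]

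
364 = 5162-4798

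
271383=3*90461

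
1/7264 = 1/7264 = 0.00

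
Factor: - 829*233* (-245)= 47323465 = 5^1*7^2*233^1*829^1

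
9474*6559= 62139966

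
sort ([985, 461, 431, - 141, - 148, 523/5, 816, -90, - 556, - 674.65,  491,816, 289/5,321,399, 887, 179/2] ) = [ -674.65 , - 556,  -  148,  -  141, - 90,289/5,179/2, 523/5, 321 , 399, 431 , 461, 491, 816,  816, 887, 985 ] 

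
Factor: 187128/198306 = 2^2 * 113^1*479^(- 1)=452/479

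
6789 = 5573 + 1216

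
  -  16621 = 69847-86468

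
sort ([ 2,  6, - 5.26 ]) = [ - 5.26,2, 6]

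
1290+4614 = 5904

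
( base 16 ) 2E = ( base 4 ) 232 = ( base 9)51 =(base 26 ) 1K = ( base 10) 46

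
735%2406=735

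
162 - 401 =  - 239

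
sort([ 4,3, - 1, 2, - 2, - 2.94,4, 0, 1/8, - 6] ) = [ - 6, - 2.94, - 2, - 1,  0,1/8, 2, 3, 4, 4]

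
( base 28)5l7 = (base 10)4515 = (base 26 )6hh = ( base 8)10643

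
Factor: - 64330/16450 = - 919/235  =  - 5^ ( - 1 ) * 47^( - 1) * 919^1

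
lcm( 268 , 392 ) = 26264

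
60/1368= 5/114=0.04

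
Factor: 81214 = 2^1*7^1*5801^1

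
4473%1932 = 609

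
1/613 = 1/613 = 0.00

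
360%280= 80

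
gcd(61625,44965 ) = 85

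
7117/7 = 1016+5/7 = 1016.71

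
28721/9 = 28721/9=3191.22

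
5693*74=421282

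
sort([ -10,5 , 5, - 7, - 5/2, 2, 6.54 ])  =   [  -  10,-7, - 5/2,2, 5, 5, 6.54]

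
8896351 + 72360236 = 81256587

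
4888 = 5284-396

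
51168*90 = 4605120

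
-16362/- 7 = 16362/7 = 2337.43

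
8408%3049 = 2310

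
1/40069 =1/40069 = 0.00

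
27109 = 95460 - 68351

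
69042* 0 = 0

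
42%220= 42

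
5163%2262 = 639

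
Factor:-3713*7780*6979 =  - 201603350060= - 2^2*5^1*7^1*47^1*79^1*389^1*997^1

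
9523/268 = 35 + 143/268 = 35.53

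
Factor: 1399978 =2^1*71^1*9859^1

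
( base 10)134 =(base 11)112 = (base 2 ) 10000110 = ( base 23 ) 5j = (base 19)71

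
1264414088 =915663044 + 348751044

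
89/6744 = 89/6744 = 0.01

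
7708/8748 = 1927/2187 = 0.88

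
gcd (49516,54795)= 1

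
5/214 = 5/214  =  0.02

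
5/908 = 5/908 =0.01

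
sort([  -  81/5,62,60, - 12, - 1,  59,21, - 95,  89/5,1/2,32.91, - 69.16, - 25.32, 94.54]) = [-95,  -  69.16, - 25.32, - 81/5, - 12, - 1, 1/2,89/5, 21,32.91 , 59 , 60, 62,94.54 ] 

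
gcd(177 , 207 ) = 3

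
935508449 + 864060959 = 1799569408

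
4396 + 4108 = 8504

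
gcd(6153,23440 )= 293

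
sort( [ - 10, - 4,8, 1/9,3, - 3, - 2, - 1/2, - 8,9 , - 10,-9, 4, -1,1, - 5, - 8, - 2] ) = [-10 , - 10, - 9, - 8, -8, - 5,  -  4, - 3, - 2, - 2, - 1, - 1/2,1/9,1,3,4 , 8,9]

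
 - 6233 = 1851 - 8084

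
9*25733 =231597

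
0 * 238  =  0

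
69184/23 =3008 = 3008.00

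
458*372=170376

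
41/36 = 41/36 = 1.14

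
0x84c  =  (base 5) 31444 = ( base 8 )4114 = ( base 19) 5gf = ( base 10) 2124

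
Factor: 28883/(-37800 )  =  -2^( - 3 )* 3^(-3 ) * 5^(-2 )*7^(-1) * 17^1 * 1699^1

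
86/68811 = 86/68811 =0.00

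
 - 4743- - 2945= - 1798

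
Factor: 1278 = 2^1 * 3^2*71^1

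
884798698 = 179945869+704852829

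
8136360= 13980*582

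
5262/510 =10+27/85 = 10.32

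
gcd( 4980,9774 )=6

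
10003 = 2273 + 7730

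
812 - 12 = 800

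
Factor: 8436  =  2^2*3^1 * 19^1  *  37^1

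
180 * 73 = 13140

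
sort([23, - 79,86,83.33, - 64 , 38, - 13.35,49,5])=[ - 79, - 64,  -  13.35,  5 , 23,38,49,  83.33,86]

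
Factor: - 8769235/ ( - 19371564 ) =2^( - 2)*3^( - 2 ) * 5^1*19^( - 1) * 127^(  -  1 )*157^1*223^( - 1) * 11171^1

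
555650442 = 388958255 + 166692187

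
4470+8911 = 13381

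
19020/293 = 64 + 268/293 =64.91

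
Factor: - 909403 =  - 11^1*47^1 * 1759^1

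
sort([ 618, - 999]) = [ -999,618 ] 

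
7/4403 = 1/629 = 0.00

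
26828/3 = 26828/3  =  8942.67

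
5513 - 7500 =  - 1987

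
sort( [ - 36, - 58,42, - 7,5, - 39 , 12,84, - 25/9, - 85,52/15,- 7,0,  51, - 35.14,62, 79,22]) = [- 85,-58, -39, - 36,  -  35.14, - 7, - 7, - 25/9 , 0,52/15, 5,12 , 22,  42, 51,62,79,84 ]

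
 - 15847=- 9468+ - 6379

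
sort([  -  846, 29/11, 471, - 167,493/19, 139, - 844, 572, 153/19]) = [ - 846, - 844, - 167, 29/11, 153/19, 493/19, 139,471, 572]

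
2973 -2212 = 761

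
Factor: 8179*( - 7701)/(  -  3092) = 2^( - 2)* 3^1*17^1*151^1*773^( - 1 )*8179^1 = 62986479/3092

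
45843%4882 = 1905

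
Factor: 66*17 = 2^1*3^1 * 11^1*17^1 = 1122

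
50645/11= 50645/11 = 4604.09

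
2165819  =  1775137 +390682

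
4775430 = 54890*87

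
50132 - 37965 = 12167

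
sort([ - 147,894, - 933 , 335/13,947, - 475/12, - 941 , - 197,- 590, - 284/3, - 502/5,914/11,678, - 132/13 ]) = [ - 941, - 933,  -  590 , - 197, - 147,- 502/5, - 284/3 ,- 475/12, - 132/13,335/13,914/11,  678,894,947 ]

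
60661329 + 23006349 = 83667678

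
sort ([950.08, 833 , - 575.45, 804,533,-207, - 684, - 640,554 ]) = [  -  684, - 640, - 575.45,  -  207,533, 554,804, 833,950.08] 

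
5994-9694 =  - 3700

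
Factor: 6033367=71^1*84977^1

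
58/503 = 58/503 = 0.12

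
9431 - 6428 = 3003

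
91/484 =91/484= 0.19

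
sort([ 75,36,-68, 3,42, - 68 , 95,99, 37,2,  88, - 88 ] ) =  [ -88, -68, - 68, 2,3,36,37 , 42, 75,88,95,99 ]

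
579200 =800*724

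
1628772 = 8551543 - 6922771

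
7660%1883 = 128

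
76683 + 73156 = 149839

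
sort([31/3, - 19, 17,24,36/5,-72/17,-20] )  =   [- 20  ,-19, - 72/17,  36/5,31/3 , 17, 24] 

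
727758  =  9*80862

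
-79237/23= -79237/23  =  - 3445.09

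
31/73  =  31/73 = 0.42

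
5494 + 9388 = 14882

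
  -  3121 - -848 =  - 2273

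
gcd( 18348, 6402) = 66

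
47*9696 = 455712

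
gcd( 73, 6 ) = 1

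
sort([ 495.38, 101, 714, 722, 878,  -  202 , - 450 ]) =[-450, - 202  ,  101,495.38, 714, 722, 878 ] 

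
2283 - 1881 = 402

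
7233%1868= 1629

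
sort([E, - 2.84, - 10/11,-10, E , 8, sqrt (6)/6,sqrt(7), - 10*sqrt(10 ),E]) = [ - 10 * sqrt( 10), - 10, - 2.84,  -  10/11,sqrt(6)/6 , sqrt(7),E,E,E, 8]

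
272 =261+11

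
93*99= 9207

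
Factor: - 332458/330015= - 2^1 * 3^( - 1)*5^( - 1)*7^( - 1) * 449^ ( - 1) * 23747^1 =- 47494/47145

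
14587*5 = 72935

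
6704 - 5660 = 1044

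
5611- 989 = 4622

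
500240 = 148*3380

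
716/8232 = 179/2058 = 0.09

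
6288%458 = 334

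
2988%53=20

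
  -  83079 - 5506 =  - 88585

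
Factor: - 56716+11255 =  - 13^2 * 269^1 = -  45461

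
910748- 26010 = 884738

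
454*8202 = 3723708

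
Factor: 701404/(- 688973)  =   - 2^2*11^1*19^1*47^ (  -  1 )*107^( - 1) * 137^( - 1)  *  839^1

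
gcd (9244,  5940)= 4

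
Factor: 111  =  3^1*37^1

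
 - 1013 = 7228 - 8241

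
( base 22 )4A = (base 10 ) 98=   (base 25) 3n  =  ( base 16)62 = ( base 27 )3H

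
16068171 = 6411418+9656753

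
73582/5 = 73582/5 = 14716.40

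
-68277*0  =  0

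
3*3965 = 11895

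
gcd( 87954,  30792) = 6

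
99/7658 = 99/7658 = 0.01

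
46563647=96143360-49579713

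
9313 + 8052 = 17365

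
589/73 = 8 + 5/73 = 8.07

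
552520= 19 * 29080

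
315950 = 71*4450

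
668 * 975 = 651300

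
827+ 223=1050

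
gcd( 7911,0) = 7911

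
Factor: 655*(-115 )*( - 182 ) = 13709150 = 2^1*5^2 * 7^1*13^1*23^1*131^1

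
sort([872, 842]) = [842 , 872]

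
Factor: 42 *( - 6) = - 2^2 * 3^2 * 7^1 = -252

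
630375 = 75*8405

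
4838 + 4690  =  9528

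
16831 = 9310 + 7521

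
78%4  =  2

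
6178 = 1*6178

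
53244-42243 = 11001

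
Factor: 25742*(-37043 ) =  - 2^1*17^1*61^1*211^1*2179^1 = - 953560906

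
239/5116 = 239/5116 = 0.05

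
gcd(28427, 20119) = 31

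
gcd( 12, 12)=12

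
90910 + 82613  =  173523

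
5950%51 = 34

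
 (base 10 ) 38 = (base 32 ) 16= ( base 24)1e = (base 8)46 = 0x26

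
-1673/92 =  - 19 + 75/92 = - 18.18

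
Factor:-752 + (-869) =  - 1621 = - 1621^1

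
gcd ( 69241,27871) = 1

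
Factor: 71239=7^1*10177^1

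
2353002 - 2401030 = -48028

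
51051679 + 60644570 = 111696249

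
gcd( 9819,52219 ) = 1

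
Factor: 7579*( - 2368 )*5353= - 2^6 * 11^1 * 13^1*37^1*53^2*101^1=-96070676416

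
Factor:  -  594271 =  - 594271^1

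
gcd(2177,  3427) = 1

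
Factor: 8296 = 2^3*17^1*61^1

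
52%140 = 52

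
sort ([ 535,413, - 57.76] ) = [-57.76, 413, 535] 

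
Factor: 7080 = 2^3*3^1*5^1*59^1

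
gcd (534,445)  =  89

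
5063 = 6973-1910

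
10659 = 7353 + 3306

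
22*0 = 0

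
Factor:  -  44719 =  - 197^1*227^1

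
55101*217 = 11956917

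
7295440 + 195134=7490574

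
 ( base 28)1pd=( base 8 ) 2731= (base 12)A49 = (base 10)1497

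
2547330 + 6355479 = 8902809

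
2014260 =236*8535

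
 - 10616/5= - 2124 + 4/5 = - 2123.20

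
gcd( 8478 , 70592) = 2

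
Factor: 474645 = 3^1*5^1*31643^1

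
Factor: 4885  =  5^1*977^1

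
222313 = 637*349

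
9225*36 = 332100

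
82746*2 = 165492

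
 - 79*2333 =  - 184307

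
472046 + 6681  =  478727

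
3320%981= 377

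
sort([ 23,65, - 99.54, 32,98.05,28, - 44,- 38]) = [ - 99.54 , - 44, - 38,23,  28, 32, 65, 98.05]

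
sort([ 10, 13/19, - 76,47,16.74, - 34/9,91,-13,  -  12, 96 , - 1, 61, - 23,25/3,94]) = [ - 76, - 23,-13,- 12, - 34/9, - 1, 13/19,25/3 , 10, 16.74,47,61,  91, 94, 96 ] 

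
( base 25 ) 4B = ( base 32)3f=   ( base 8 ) 157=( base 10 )111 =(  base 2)1101111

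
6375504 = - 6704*(-951) 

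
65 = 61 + 4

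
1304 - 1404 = - 100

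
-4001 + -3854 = - 7855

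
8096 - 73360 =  - 65264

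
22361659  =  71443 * 313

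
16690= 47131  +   -30441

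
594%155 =129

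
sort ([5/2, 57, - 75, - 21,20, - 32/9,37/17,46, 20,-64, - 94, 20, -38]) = [ - 94, - 75, - 64, - 38,-21,-32/9,37/17, 5/2,20,20,20, 46,57 ]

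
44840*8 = 358720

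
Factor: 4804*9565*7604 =349405777040=2^4*5^1*1201^1*1901^1*1913^1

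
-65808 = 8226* ( -8)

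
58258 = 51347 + 6911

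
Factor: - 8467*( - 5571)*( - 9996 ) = -2^2*3^3*7^2 * 17^1*619^1 * 8467^1 = -  471507891372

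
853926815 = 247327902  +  606598913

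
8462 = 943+7519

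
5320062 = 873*6094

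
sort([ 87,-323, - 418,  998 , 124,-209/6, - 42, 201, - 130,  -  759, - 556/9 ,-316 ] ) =[ - 759, - 418,-323, - 316, - 130,  -  556/9,- 42, - 209/6,  87,124,201,998 ] 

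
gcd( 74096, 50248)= 88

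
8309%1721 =1425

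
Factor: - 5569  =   - 5569^1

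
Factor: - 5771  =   -29^1*199^1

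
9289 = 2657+6632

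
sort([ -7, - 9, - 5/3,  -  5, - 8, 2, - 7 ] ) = [  -  9 , - 8, - 7,- 7, - 5,  -  5/3, 2] 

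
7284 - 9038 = -1754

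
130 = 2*65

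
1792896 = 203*8832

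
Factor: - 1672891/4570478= -152081/415498 = -  2^(- 1)*83^( -1)*2503^(-1)*152081^1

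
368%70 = 18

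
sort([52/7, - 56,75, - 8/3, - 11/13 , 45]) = [ - 56, - 8/3, - 11/13, 52/7, 45, 75 ]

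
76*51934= 3946984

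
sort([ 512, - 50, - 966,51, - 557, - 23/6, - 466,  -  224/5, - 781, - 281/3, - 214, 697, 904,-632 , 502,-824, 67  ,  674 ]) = [  -  966,  -  824, - 781, - 632,-557,- 466, - 214,  -  281/3, - 50, - 224/5,  -  23/6,51,67, 502,512, 674,697,904 ] 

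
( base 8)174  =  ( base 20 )64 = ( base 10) 124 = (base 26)4K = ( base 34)3m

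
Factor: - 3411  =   - 3^2 * 379^1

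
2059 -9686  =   - 7627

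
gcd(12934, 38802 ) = 12934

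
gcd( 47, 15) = 1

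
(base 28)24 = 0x3c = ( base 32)1S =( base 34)1Q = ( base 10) 60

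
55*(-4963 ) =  - 272965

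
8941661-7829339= 1112322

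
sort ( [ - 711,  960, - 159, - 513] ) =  [ -711,  -  513, - 159,960]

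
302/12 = 25 + 1/6 = 25.17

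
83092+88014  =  171106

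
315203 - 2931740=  - 2616537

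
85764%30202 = 25360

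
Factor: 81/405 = 5^( - 1)=1/5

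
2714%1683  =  1031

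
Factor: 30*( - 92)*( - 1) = 2^3* 3^1*5^1*23^1 = 2760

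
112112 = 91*1232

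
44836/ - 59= -760+4/59 =- 759.93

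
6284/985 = 6 + 374/985 = 6.38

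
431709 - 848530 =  - 416821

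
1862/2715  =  1862/2715 = 0.69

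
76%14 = 6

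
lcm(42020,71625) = 3151500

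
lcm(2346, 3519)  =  7038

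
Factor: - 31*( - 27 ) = 837 = 3^3*31^1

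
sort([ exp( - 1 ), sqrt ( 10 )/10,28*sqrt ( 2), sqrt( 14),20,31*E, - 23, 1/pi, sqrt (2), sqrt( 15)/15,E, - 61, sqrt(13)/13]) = [ - 61 , - 23,sqrt(15) /15,sqrt( 13) /13,  sqrt( 10)/10 , 1/pi, exp( - 1),sqrt( 2 ), E, sqrt( 14 ), 20,28*sqrt ( 2 ), 31*E ]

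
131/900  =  131/900= 0.15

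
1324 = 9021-7697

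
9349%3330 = 2689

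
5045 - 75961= - 70916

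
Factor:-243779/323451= - 3^( - 2)*83^( - 1)*563^1 = - 563/747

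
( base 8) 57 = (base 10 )47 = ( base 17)2D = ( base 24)1N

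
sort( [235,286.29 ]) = [235, 286.29]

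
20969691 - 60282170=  - 39312479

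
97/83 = 97/83 = 1.17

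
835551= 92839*9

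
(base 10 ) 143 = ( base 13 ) b0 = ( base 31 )4j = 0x8F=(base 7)263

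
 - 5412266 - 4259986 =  - 9672252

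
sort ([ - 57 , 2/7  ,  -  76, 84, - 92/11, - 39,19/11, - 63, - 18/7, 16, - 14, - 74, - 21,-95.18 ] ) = [  -  95.18, - 76, - 74, - 63, -57, - 39, -21, - 14, - 92/11, - 18/7,2/7,19/11,16, 84 ] 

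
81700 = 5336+76364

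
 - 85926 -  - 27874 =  - 58052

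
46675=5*9335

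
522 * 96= 50112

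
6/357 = 2/119 = 0.02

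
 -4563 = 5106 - 9669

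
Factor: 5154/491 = 2^1 * 3^1*491^(  -  1) * 859^1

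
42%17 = 8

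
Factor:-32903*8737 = - 13^1*2531^1*8737^1= - 287473511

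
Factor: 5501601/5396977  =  3^4*7^1 *31^1*313^1*5396977^( - 1 )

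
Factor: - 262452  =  - 2^2 * 3^1*21871^1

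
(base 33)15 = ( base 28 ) 1a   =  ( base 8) 46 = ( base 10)38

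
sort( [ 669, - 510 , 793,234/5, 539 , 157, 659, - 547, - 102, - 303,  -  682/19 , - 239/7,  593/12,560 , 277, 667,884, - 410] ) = [ - 547, - 510, - 410, - 303, - 102,  -  682/19, - 239/7,234/5, 593/12, 157 , 277, 539,560,659, 667, 669, 793, 884]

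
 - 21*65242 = -1370082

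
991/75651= 991/75651 = 0.01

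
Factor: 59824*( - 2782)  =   - 2^5*13^1*107^1*3739^1 = - 166430368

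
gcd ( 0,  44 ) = 44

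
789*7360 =5807040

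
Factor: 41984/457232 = 64/697 = 2^6*17^( - 1 )*41^(  -  1 )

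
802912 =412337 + 390575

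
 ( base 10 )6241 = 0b1100001100001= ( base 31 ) 6FA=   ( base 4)1201201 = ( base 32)631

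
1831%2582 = 1831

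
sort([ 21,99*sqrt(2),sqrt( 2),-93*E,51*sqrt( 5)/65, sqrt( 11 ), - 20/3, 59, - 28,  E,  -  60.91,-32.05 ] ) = [-93*E, - 60.91, - 32.05, - 28, - 20/3, sqrt ( 2),51 * sqrt (5)/65,E,sqrt( 11),21, 59,99*sqrt(2)]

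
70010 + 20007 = 90017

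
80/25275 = 16/5055=0.00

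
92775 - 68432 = 24343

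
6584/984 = 6 + 85/123 = 6.69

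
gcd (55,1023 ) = 11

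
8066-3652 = 4414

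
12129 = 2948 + 9181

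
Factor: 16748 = 2^2*53^1*79^1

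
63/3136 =9/448 = 0.02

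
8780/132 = 2195/33 = 66.52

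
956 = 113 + 843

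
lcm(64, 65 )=4160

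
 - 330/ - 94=3+24/47 =3.51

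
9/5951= 9/5951 = 0.00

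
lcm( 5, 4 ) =20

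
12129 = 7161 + 4968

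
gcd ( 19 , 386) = 1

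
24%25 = 24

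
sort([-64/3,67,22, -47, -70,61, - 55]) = [-70, - 55, - 47, - 64/3, 22, 61, 67] 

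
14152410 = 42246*335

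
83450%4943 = 4362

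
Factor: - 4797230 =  - 2^1*5^1*17^1 * 28219^1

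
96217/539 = 178 +25/49= 178.51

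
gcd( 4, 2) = 2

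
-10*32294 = - 322940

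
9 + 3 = 12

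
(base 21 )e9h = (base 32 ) 67C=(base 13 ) 2B9A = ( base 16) 18EC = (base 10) 6380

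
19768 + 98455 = 118223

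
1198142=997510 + 200632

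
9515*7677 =73046655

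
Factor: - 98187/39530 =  - 2^( - 1 )*3^1  *  5^( -1 )*23^1 *59^( - 1 )*67^(-1 ) * 1423^1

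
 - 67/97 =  - 67/97 = - 0.69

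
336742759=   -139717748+476460507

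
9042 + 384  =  9426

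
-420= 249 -669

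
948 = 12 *79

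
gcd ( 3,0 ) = 3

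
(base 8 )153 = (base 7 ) 212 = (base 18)5H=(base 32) 3B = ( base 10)107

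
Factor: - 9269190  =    -  2^1*3^2*5^1*7^1*14713^1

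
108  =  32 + 76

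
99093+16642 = 115735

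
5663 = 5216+447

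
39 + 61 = 100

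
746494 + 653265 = 1399759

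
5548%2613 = 322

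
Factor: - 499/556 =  -2^( - 2 )*139^( - 1)*499^1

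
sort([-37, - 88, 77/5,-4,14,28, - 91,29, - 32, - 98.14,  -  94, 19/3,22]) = [  -  98.14,  -  94, - 91, - 88, - 37, - 32,-4, 19/3,14,77/5 , 22 , 28,29 ]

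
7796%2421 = 533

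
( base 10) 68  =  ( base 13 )53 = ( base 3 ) 2112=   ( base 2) 1000100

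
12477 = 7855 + 4622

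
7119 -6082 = 1037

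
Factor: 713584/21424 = 433/13 = 13^( - 1)*433^1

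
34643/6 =5773+5/6=5773.83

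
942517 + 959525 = 1902042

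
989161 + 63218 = 1052379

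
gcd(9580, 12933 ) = 479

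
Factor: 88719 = 3^1*29573^1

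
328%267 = 61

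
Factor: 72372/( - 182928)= -163/412= - 2^( - 2 ) * 103^( - 1)* 163^1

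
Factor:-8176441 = -7^1*13^1*19^1*4729^1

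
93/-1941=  - 31/647=- 0.05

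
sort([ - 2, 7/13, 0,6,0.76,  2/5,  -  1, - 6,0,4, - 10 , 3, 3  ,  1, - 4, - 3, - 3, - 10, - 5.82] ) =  [ - 10, - 10, -6, - 5.82, - 4,-3, - 3, - 2, - 1, 0, 0, 2/5,7/13 , 0.76, 1, 3,3, 4 , 6]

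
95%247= 95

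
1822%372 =334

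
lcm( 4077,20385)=20385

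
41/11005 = 41/11005=0.00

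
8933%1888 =1381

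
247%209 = 38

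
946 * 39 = 36894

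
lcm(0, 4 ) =0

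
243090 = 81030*3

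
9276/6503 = 1 + 2773/6503 = 1.43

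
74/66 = 1 + 4/33 = 1.12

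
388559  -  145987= 242572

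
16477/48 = 343 + 13/48=343.27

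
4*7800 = 31200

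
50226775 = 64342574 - 14115799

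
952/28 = 34=34.00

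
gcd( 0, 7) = 7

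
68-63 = 5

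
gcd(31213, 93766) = 1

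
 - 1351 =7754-9105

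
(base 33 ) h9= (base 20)18A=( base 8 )1072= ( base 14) 2CA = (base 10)570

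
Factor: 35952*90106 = 2^5*3^1*7^1 *107^1 * 45053^1 = 3239490912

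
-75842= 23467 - 99309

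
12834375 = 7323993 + 5510382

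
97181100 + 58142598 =155323698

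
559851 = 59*9489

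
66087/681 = 97+10/227= 97.04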